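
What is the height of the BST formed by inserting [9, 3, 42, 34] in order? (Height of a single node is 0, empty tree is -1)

Insertion order: [9, 3, 42, 34]
Tree (level-order array): [9, 3, 42, None, None, 34]
Compute height bottom-up (empty subtree = -1):
  height(3) = 1 + max(-1, -1) = 0
  height(34) = 1 + max(-1, -1) = 0
  height(42) = 1 + max(0, -1) = 1
  height(9) = 1 + max(0, 1) = 2
Height = 2


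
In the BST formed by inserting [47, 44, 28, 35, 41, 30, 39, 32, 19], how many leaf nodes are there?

Tree built from: [47, 44, 28, 35, 41, 30, 39, 32, 19]
Tree (level-order array): [47, 44, None, 28, None, 19, 35, None, None, 30, 41, None, 32, 39]
Rule: A leaf has 0 children.
Per-node child counts:
  node 47: 1 child(ren)
  node 44: 1 child(ren)
  node 28: 2 child(ren)
  node 19: 0 child(ren)
  node 35: 2 child(ren)
  node 30: 1 child(ren)
  node 32: 0 child(ren)
  node 41: 1 child(ren)
  node 39: 0 child(ren)
Matching nodes: [19, 32, 39]
Count of leaf nodes: 3


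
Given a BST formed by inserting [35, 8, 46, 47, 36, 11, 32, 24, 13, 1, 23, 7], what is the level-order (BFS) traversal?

Tree insertion order: [35, 8, 46, 47, 36, 11, 32, 24, 13, 1, 23, 7]
Tree (level-order array): [35, 8, 46, 1, 11, 36, 47, None, 7, None, 32, None, None, None, None, None, None, 24, None, 13, None, None, 23]
BFS from the root, enqueuing left then right child of each popped node:
  queue [35] -> pop 35, enqueue [8, 46], visited so far: [35]
  queue [8, 46] -> pop 8, enqueue [1, 11], visited so far: [35, 8]
  queue [46, 1, 11] -> pop 46, enqueue [36, 47], visited so far: [35, 8, 46]
  queue [1, 11, 36, 47] -> pop 1, enqueue [7], visited so far: [35, 8, 46, 1]
  queue [11, 36, 47, 7] -> pop 11, enqueue [32], visited so far: [35, 8, 46, 1, 11]
  queue [36, 47, 7, 32] -> pop 36, enqueue [none], visited so far: [35, 8, 46, 1, 11, 36]
  queue [47, 7, 32] -> pop 47, enqueue [none], visited so far: [35, 8, 46, 1, 11, 36, 47]
  queue [7, 32] -> pop 7, enqueue [none], visited so far: [35, 8, 46, 1, 11, 36, 47, 7]
  queue [32] -> pop 32, enqueue [24], visited so far: [35, 8, 46, 1, 11, 36, 47, 7, 32]
  queue [24] -> pop 24, enqueue [13], visited so far: [35, 8, 46, 1, 11, 36, 47, 7, 32, 24]
  queue [13] -> pop 13, enqueue [23], visited so far: [35, 8, 46, 1, 11, 36, 47, 7, 32, 24, 13]
  queue [23] -> pop 23, enqueue [none], visited so far: [35, 8, 46, 1, 11, 36, 47, 7, 32, 24, 13, 23]
Result: [35, 8, 46, 1, 11, 36, 47, 7, 32, 24, 13, 23]


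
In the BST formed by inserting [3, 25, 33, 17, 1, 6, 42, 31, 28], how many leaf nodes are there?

Tree built from: [3, 25, 33, 17, 1, 6, 42, 31, 28]
Tree (level-order array): [3, 1, 25, None, None, 17, 33, 6, None, 31, 42, None, None, 28]
Rule: A leaf has 0 children.
Per-node child counts:
  node 3: 2 child(ren)
  node 1: 0 child(ren)
  node 25: 2 child(ren)
  node 17: 1 child(ren)
  node 6: 0 child(ren)
  node 33: 2 child(ren)
  node 31: 1 child(ren)
  node 28: 0 child(ren)
  node 42: 0 child(ren)
Matching nodes: [1, 6, 28, 42]
Count of leaf nodes: 4


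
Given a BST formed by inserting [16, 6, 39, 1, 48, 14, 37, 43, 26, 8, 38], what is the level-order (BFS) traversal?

Tree insertion order: [16, 6, 39, 1, 48, 14, 37, 43, 26, 8, 38]
Tree (level-order array): [16, 6, 39, 1, 14, 37, 48, None, None, 8, None, 26, 38, 43]
BFS from the root, enqueuing left then right child of each popped node:
  queue [16] -> pop 16, enqueue [6, 39], visited so far: [16]
  queue [6, 39] -> pop 6, enqueue [1, 14], visited so far: [16, 6]
  queue [39, 1, 14] -> pop 39, enqueue [37, 48], visited so far: [16, 6, 39]
  queue [1, 14, 37, 48] -> pop 1, enqueue [none], visited so far: [16, 6, 39, 1]
  queue [14, 37, 48] -> pop 14, enqueue [8], visited so far: [16, 6, 39, 1, 14]
  queue [37, 48, 8] -> pop 37, enqueue [26, 38], visited so far: [16, 6, 39, 1, 14, 37]
  queue [48, 8, 26, 38] -> pop 48, enqueue [43], visited so far: [16, 6, 39, 1, 14, 37, 48]
  queue [8, 26, 38, 43] -> pop 8, enqueue [none], visited so far: [16, 6, 39, 1, 14, 37, 48, 8]
  queue [26, 38, 43] -> pop 26, enqueue [none], visited so far: [16, 6, 39, 1, 14, 37, 48, 8, 26]
  queue [38, 43] -> pop 38, enqueue [none], visited so far: [16, 6, 39, 1, 14, 37, 48, 8, 26, 38]
  queue [43] -> pop 43, enqueue [none], visited so far: [16, 6, 39, 1, 14, 37, 48, 8, 26, 38, 43]
Result: [16, 6, 39, 1, 14, 37, 48, 8, 26, 38, 43]


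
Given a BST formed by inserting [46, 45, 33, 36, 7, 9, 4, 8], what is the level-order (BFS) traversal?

Tree insertion order: [46, 45, 33, 36, 7, 9, 4, 8]
Tree (level-order array): [46, 45, None, 33, None, 7, 36, 4, 9, None, None, None, None, 8]
BFS from the root, enqueuing left then right child of each popped node:
  queue [46] -> pop 46, enqueue [45], visited so far: [46]
  queue [45] -> pop 45, enqueue [33], visited so far: [46, 45]
  queue [33] -> pop 33, enqueue [7, 36], visited so far: [46, 45, 33]
  queue [7, 36] -> pop 7, enqueue [4, 9], visited so far: [46, 45, 33, 7]
  queue [36, 4, 9] -> pop 36, enqueue [none], visited so far: [46, 45, 33, 7, 36]
  queue [4, 9] -> pop 4, enqueue [none], visited so far: [46, 45, 33, 7, 36, 4]
  queue [9] -> pop 9, enqueue [8], visited so far: [46, 45, 33, 7, 36, 4, 9]
  queue [8] -> pop 8, enqueue [none], visited so far: [46, 45, 33, 7, 36, 4, 9, 8]
Result: [46, 45, 33, 7, 36, 4, 9, 8]


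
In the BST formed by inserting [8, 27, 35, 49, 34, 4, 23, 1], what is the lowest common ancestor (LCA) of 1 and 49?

Tree insertion order: [8, 27, 35, 49, 34, 4, 23, 1]
Tree (level-order array): [8, 4, 27, 1, None, 23, 35, None, None, None, None, 34, 49]
In a BST, the LCA of p=1, q=49 is the first node v on the
root-to-leaf path with p <= v <= q (go left if both < v, right if both > v).
Walk from root:
  at 8: 1 <= 8 <= 49, this is the LCA
LCA = 8


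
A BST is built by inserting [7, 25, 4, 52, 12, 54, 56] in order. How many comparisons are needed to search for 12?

Search path for 12: 7 -> 25 -> 12
Found: True
Comparisons: 3


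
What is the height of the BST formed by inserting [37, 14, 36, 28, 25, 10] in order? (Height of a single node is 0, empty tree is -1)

Insertion order: [37, 14, 36, 28, 25, 10]
Tree (level-order array): [37, 14, None, 10, 36, None, None, 28, None, 25]
Compute height bottom-up (empty subtree = -1):
  height(10) = 1 + max(-1, -1) = 0
  height(25) = 1 + max(-1, -1) = 0
  height(28) = 1 + max(0, -1) = 1
  height(36) = 1 + max(1, -1) = 2
  height(14) = 1 + max(0, 2) = 3
  height(37) = 1 + max(3, -1) = 4
Height = 4


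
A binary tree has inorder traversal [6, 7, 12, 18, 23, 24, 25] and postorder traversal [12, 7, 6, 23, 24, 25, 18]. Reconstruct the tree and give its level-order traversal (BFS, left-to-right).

Inorder:   [6, 7, 12, 18, 23, 24, 25]
Postorder: [12, 7, 6, 23, 24, 25, 18]
Algorithm: postorder visits root last, so walk postorder right-to-left;
each value is the root of the current inorder slice — split it at that
value, recurse on the right subtree first, then the left.
Recursive splits:
  root=18; inorder splits into left=[6, 7, 12], right=[23, 24, 25]
  root=25; inorder splits into left=[23, 24], right=[]
  root=24; inorder splits into left=[23], right=[]
  root=23; inorder splits into left=[], right=[]
  root=6; inorder splits into left=[], right=[7, 12]
  root=7; inorder splits into left=[], right=[12]
  root=12; inorder splits into left=[], right=[]
Reconstructed level-order: [18, 6, 25, 7, 24, 12, 23]


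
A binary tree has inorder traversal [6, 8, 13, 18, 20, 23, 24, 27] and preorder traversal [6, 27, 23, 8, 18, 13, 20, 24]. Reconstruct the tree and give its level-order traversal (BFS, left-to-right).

Inorder:  [6, 8, 13, 18, 20, 23, 24, 27]
Preorder: [6, 27, 23, 8, 18, 13, 20, 24]
Algorithm: preorder visits root first, so consume preorder in order;
for each root, split the current inorder slice at that value into
left-subtree inorder and right-subtree inorder, then recurse.
Recursive splits:
  root=6; inorder splits into left=[], right=[8, 13, 18, 20, 23, 24, 27]
  root=27; inorder splits into left=[8, 13, 18, 20, 23, 24], right=[]
  root=23; inorder splits into left=[8, 13, 18, 20], right=[24]
  root=8; inorder splits into left=[], right=[13, 18, 20]
  root=18; inorder splits into left=[13], right=[20]
  root=13; inorder splits into left=[], right=[]
  root=20; inorder splits into left=[], right=[]
  root=24; inorder splits into left=[], right=[]
Reconstructed level-order: [6, 27, 23, 8, 24, 18, 13, 20]


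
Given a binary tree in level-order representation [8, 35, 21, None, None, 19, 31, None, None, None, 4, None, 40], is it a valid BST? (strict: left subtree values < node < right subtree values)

Level-order array: [8, 35, 21, None, None, 19, 31, None, None, None, 4, None, 40]
Validate using subtree bounds (lo, hi): at each node, require lo < value < hi,
then recurse left with hi=value and right with lo=value.
Preorder trace (stopping at first violation):
  at node 8 with bounds (-inf, +inf): OK
  at node 35 with bounds (-inf, 8): VIOLATION
Node 35 violates its bound: not (-inf < 35 < 8).
Result: Not a valid BST


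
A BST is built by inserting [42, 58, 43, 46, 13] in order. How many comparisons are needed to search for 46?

Search path for 46: 42 -> 58 -> 43 -> 46
Found: True
Comparisons: 4


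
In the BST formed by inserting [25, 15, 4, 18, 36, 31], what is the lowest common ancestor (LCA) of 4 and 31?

Tree insertion order: [25, 15, 4, 18, 36, 31]
Tree (level-order array): [25, 15, 36, 4, 18, 31]
In a BST, the LCA of p=4, q=31 is the first node v on the
root-to-leaf path with p <= v <= q (go left if both < v, right if both > v).
Walk from root:
  at 25: 4 <= 25 <= 31, this is the LCA
LCA = 25


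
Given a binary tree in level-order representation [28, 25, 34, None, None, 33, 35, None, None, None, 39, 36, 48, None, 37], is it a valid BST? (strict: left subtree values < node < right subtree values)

Level-order array: [28, 25, 34, None, None, 33, 35, None, None, None, 39, 36, 48, None, 37]
Validate using subtree bounds (lo, hi): at each node, require lo < value < hi,
then recurse left with hi=value and right with lo=value.
Preorder trace (stopping at first violation):
  at node 28 with bounds (-inf, +inf): OK
  at node 25 with bounds (-inf, 28): OK
  at node 34 with bounds (28, +inf): OK
  at node 33 with bounds (28, 34): OK
  at node 35 with bounds (34, +inf): OK
  at node 39 with bounds (35, +inf): OK
  at node 36 with bounds (35, 39): OK
  at node 37 with bounds (36, 39): OK
  at node 48 with bounds (39, +inf): OK
No violation found at any node.
Result: Valid BST


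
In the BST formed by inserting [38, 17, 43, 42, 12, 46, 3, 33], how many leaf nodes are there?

Tree built from: [38, 17, 43, 42, 12, 46, 3, 33]
Tree (level-order array): [38, 17, 43, 12, 33, 42, 46, 3]
Rule: A leaf has 0 children.
Per-node child counts:
  node 38: 2 child(ren)
  node 17: 2 child(ren)
  node 12: 1 child(ren)
  node 3: 0 child(ren)
  node 33: 0 child(ren)
  node 43: 2 child(ren)
  node 42: 0 child(ren)
  node 46: 0 child(ren)
Matching nodes: [3, 33, 42, 46]
Count of leaf nodes: 4


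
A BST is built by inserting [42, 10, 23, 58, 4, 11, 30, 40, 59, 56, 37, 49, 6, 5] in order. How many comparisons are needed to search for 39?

Search path for 39: 42 -> 10 -> 23 -> 30 -> 40 -> 37
Found: False
Comparisons: 6


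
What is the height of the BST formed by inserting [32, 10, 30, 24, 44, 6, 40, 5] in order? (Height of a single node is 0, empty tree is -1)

Insertion order: [32, 10, 30, 24, 44, 6, 40, 5]
Tree (level-order array): [32, 10, 44, 6, 30, 40, None, 5, None, 24]
Compute height bottom-up (empty subtree = -1):
  height(5) = 1 + max(-1, -1) = 0
  height(6) = 1 + max(0, -1) = 1
  height(24) = 1 + max(-1, -1) = 0
  height(30) = 1 + max(0, -1) = 1
  height(10) = 1 + max(1, 1) = 2
  height(40) = 1 + max(-1, -1) = 0
  height(44) = 1 + max(0, -1) = 1
  height(32) = 1 + max(2, 1) = 3
Height = 3


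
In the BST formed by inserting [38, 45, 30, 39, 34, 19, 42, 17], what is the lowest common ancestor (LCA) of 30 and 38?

Tree insertion order: [38, 45, 30, 39, 34, 19, 42, 17]
Tree (level-order array): [38, 30, 45, 19, 34, 39, None, 17, None, None, None, None, 42]
In a BST, the LCA of p=30, q=38 is the first node v on the
root-to-leaf path with p <= v <= q (go left if both < v, right if both > v).
Walk from root:
  at 38: 30 <= 38 <= 38, this is the LCA
LCA = 38


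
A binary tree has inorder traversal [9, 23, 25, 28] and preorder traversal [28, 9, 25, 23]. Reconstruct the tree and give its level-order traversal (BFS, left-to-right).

Inorder:  [9, 23, 25, 28]
Preorder: [28, 9, 25, 23]
Algorithm: preorder visits root first, so consume preorder in order;
for each root, split the current inorder slice at that value into
left-subtree inorder and right-subtree inorder, then recurse.
Recursive splits:
  root=28; inorder splits into left=[9, 23, 25], right=[]
  root=9; inorder splits into left=[], right=[23, 25]
  root=25; inorder splits into left=[23], right=[]
  root=23; inorder splits into left=[], right=[]
Reconstructed level-order: [28, 9, 25, 23]


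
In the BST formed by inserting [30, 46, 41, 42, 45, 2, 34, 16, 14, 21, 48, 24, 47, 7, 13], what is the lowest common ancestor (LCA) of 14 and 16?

Tree insertion order: [30, 46, 41, 42, 45, 2, 34, 16, 14, 21, 48, 24, 47, 7, 13]
Tree (level-order array): [30, 2, 46, None, 16, 41, 48, 14, 21, 34, 42, 47, None, 7, None, None, 24, None, None, None, 45, None, None, None, 13]
In a BST, the LCA of p=14, q=16 is the first node v on the
root-to-leaf path with p <= v <= q (go left if both < v, right if both > v).
Walk from root:
  at 30: both 14 and 16 < 30, go left
  at 2: both 14 and 16 > 2, go right
  at 16: 14 <= 16 <= 16, this is the LCA
LCA = 16


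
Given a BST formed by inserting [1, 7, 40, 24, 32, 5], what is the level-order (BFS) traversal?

Tree insertion order: [1, 7, 40, 24, 32, 5]
Tree (level-order array): [1, None, 7, 5, 40, None, None, 24, None, None, 32]
BFS from the root, enqueuing left then right child of each popped node:
  queue [1] -> pop 1, enqueue [7], visited so far: [1]
  queue [7] -> pop 7, enqueue [5, 40], visited so far: [1, 7]
  queue [5, 40] -> pop 5, enqueue [none], visited so far: [1, 7, 5]
  queue [40] -> pop 40, enqueue [24], visited so far: [1, 7, 5, 40]
  queue [24] -> pop 24, enqueue [32], visited so far: [1, 7, 5, 40, 24]
  queue [32] -> pop 32, enqueue [none], visited so far: [1, 7, 5, 40, 24, 32]
Result: [1, 7, 5, 40, 24, 32]


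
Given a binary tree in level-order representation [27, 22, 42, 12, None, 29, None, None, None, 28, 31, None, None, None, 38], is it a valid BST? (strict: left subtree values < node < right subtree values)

Level-order array: [27, 22, 42, 12, None, 29, None, None, None, 28, 31, None, None, None, 38]
Validate using subtree bounds (lo, hi): at each node, require lo < value < hi,
then recurse left with hi=value and right with lo=value.
Preorder trace (stopping at first violation):
  at node 27 with bounds (-inf, +inf): OK
  at node 22 with bounds (-inf, 27): OK
  at node 12 with bounds (-inf, 22): OK
  at node 42 with bounds (27, +inf): OK
  at node 29 with bounds (27, 42): OK
  at node 28 with bounds (27, 29): OK
  at node 31 with bounds (29, 42): OK
  at node 38 with bounds (31, 42): OK
No violation found at any node.
Result: Valid BST


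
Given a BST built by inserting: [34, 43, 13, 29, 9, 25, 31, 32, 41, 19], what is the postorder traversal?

Tree insertion order: [34, 43, 13, 29, 9, 25, 31, 32, 41, 19]
Tree (level-order array): [34, 13, 43, 9, 29, 41, None, None, None, 25, 31, None, None, 19, None, None, 32]
Postorder traversal: [9, 19, 25, 32, 31, 29, 13, 41, 43, 34]


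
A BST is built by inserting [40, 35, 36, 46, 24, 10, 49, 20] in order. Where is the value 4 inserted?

Starting tree (level order): [40, 35, 46, 24, 36, None, 49, 10, None, None, None, None, None, None, 20]
Insertion path: 40 -> 35 -> 24 -> 10
Result: insert 4 as left child of 10
Final tree (level order): [40, 35, 46, 24, 36, None, 49, 10, None, None, None, None, None, 4, 20]


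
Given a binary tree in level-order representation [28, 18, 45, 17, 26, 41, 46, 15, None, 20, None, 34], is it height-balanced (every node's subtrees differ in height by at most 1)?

Tree (level-order array): [28, 18, 45, 17, 26, 41, 46, 15, None, 20, None, 34]
Definition: a tree is height-balanced if, at every node, |h(left) - h(right)| <= 1 (empty subtree has height -1).
Bottom-up per-node check:
  node 15: h_left=-1, h_right=-1, diff=0 [OK], height=0
  node 17: h_left=0, h_right=-1, diff=1 [OK], height=1
  node 20: h_left=-1, h_right=-1, diff=0 [OK], height=0
  node 26: h_left=0, h_right=-1, diff=1 [OK], height=1
  node 18: h_left=1, h_right=1, diff=0 [OK], height=2
  node 34: h_left=-1, h_right=-1, diff=0 [OK], height=0
  node 41: h_left=0, h_right=-1, diff=1 [OK], height=1
  node 46: h_left=-1, h_right=-1, diff=0 [OK], height=0
  node 45: h_left=1, h_right=0, diff=1 [OK], height=2
  node 28: h_left=2, h_right=2, diff=0 [OK], height=3
All nodes satisfy the balance condition.
Result: Balanced


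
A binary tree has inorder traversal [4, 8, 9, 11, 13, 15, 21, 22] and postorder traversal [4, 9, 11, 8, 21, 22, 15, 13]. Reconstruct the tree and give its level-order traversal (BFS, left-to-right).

Inorder:   [4, 8, 9, 11, 13, 15, 21, 22]
Postorder: [4, 9, 11, 8, 21, 22, 15, 13]
Algorithm: postorder visits root last, so walk postorder right-to-left;
each value is the root of the current inorder slice — split it at that
value, recurse on the right subtree first, then the left.
Recursive splits:
  root=13; inorder splits into left=[4, 8, 9, 11], right=[15, 21, 22]
  root=15; inorder splits into left=[], right=[21, 22]
  root=22; inorder splits into left=[21], right=[]
  root=21; inorder splits into left=[], right=[]
  root=8; inorder splits into left=[4], right=[9, 11]
  root=11; inorder splits into left=[9], right=[]
  root=9; inorder splits into left=[], right=[]
  root=4; inorder splits into left=[], right=[]
Reconstructed level-order: [13, 8, 15, 4, 11, 22, 9, 21]


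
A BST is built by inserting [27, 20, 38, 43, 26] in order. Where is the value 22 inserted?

Starting tree (level order): [27, 20, 38, None, 26, None, 43]
Insertion path: 27 -> 20 -> 26
Result: insert 22 as left child of 26
Final tree (level order): [27, 20, 38, None, 26, None, 43, 22]


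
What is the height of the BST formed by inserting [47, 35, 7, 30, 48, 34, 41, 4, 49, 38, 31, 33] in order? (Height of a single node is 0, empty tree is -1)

Insertion order: [47, 35, 7, 30, 48, 34, 41, 4, 49, 38, 31, 33]
Tree (level-order array): [47, 35, 48, 7, 41, None, 49, 4, 30, 38, None, None, None, None, None, None, 34, None, None, 31, None, None, 33]
Compute height bottom-up (empty subtree = -1):
  height(4) = 1 + max(-1, -1) = 0
  height(33) = 1 + max(-1, -1) = 0
  height(31) = 1 + max(-1, 0) = 1
  height(34) = 1 + max(1, -1) = 2
  height(30) = 1 + max(-1, 2) = 3
  height(7) = 1 + max(0, 3) = 4
  height(38) = 1 + max(-1, -1) = 0
  height(41) = 1 + max(0, -1) = 1
  height(35) = 1 + max(4, 1) = 5
  height(49) = 1 + max(-1, -1) = 0
  height(48) = 1 + max(-1, 0) = 1
  height(47) = 1 + max(5, 1) = 6
Height = 6


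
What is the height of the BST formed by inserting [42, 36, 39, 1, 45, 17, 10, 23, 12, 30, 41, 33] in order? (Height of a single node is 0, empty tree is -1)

Insertion order: [42, 36, 39, 1, 45, 17, 10, 23, 12, 30, 41, 33]
Tree (level-order array): [42, 36, 45, 1, 39, None, None, None, 17, None, 41, 10, 23, None, None, None, 12, None, 30, None, None, None, 33]
Compute height bottom-up (empty subtree = -1):
  height(12) = 1 + max(-1, -1) = 0
  height(10) = 1 + max(-1, 0) = 1
  height(33) = 1 + max(-1, -1) = 0
  height(30) = 1 + max(-1, 0) = 1
  height(23) = 1 + max(-1, 1) = 2
  height(17) = 1 + max(1, 2) = 3
  height(1) = 1 + max(-1, 3) = 4
  height(41) = 1 + max(-1, -1) = 0
  height(39) = 1 + max(-1, 0) = 1
  height(36) = 1 + max(4, 1) = 5
  height(45) = 1 + max(-1, -1) = 0
  height(42) = 1 + max(5, 0) = 6
Height = 6


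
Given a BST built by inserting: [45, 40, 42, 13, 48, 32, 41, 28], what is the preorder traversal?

Tree insertion order: [45, 40, 42, 13, 48, 32, 41, 28]
Tree (level-order array): [45, 40, 48, 13, 42, None, None, None, 32, 41, None, 28]
Preorder traversal: [45, 40, 13, 32, 28, 42, 41, 48]


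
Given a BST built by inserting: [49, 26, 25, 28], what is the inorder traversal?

Tree insertion order: [49, 26, 25, 28]
Tree (level-order array): [49, 26, None, 25, 28]
Inorder traversal: [25, 26, 28, 49]


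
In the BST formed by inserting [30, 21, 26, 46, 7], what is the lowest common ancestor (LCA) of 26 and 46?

Tree insertion order: [30, 21, 26, 46, 7]
Tree (level-order array): [30, 21, 46, 7, 26]
In a BST, the LCA of p=26, q=46 is the first node v on the
root-to-leaf path with p <= v <= q (go left if both < v, right if both > v).
Walk from root:
  at 30: 26 <= 30 <= 46, this is the LCA
LCA = 30


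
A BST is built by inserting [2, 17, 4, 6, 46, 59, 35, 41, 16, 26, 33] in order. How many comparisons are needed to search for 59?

Search path for 59: 2 -> 17 -> 46 -> 59
Found: True
Comparisons: 4


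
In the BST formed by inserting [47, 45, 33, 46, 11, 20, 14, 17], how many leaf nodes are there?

Tree built from: [47, 45, 33, 46, 11, 20, 14, 17]
Tree (level-order array): [47, 45, None, 33, 46, 11, None, None, None, None, 20, 14, None, None, 17]
Rule: A leaf has 0 children.
Per-node child counts:
  node 47: 1 child(ren)
  node 45: 2 child(ren)
  node 33: 1 child(ren)
  node 11: 1 child(ren)
  node 20: 1 child(ren)
  node 14: 1 child(ren)
  node 17: 0 child(ren)
  node 46: 0 child(ren)
Matching nodes: [17, 46]
Count of leaf nodes: 2


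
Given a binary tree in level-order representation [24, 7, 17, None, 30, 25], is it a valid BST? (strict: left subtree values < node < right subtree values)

Level-order array: [24, 7, 17, None, 30, 25]
Validate using subtree bounds (lo, hi): at each node, require lo < value < hi,
then recurse left with hi=value and right with lo=value.
Preorder trace (stopping at first violation):
  at node 24 with bounds (-inf, +inf): OK
  at node 7 with bounds (-inf, 24): OK
  at node 30 with bounds (7, 24): VIOLATION
Node 30 violates its bound: not (7 < 30 < 24).
Result: Not a valid BST


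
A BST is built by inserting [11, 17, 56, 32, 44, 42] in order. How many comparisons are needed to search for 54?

Search path for 54: 11 -> 17 -> 56 -> 32 -> 44
Found: False
Comparisons: 5


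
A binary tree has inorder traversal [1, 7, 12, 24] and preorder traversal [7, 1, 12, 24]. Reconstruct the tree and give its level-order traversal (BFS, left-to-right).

Inorder:  [1, 7, 12, 24]
Preorder: [7, 1, 12, 24]
Algorithm: preorder visits root first, so consume preorder in order;
for each root, split the current inorder slice at that value into
left-subtree inorder and right-subtree inorder, then recurse.
Recursive splits:
  root=7; inorder splits into left=[1], right=[12, 24]
  root=1; inorder splits into left=[], right=[]
  root=12; inorder splits into left=[], right=[24]
  root=24; inorder splits into left=[], right=[]
Reconstructed level-order: [7, 1, 12, 24]


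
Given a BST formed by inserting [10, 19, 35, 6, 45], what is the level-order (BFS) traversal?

Tree insertion order: [10, 19, 35, 6, 45]
Tree (level-order array): [10, 6, 19, None, None, None, 35, None, 45]
BFS from the root, enqueuing left then right child of each popped node:
  queue [10] -> pop 10, enqueue [6, 19], visited so far: [10]
  queue [6, 19] -> pop 6, enqueue [none], visited so far: [10, 6]
  queue [19] -> pop 19, enqueue [35], visited so far: [10, 6, 19]
  queue [35] -> pop 35, enqueue [45], visited so far: [10, 6, 19, 35]
  queue [45] -> pop 45, enqueue [none], visited so far: [10, 6, 19, 35, 45]
Result: [10, 6, 19, 35, 45]


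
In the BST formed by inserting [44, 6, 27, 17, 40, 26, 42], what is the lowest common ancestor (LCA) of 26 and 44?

Tree insertion order: [44, 6, 27, 17, 40, 26, 42]
Tree (level-order array): [44, 6, None, None, 27, 17, 40, None, 26, None, 42]
In a BST, the LCA of p=26, q=44 is the first node v on the
root-to-leaf path with p <= v <= q (go left if both < v, right if both > v).
Walk from root:
  at 44: 26 <= 44 <= 44, this is the LCA
LCA = 44


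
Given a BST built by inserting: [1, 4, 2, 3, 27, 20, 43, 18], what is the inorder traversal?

Tree insertion order: [1, 4, 2, 3, 27, 20, 43, 18]
Tree (level-order array): [1, None, 4, 2, 27, None, 3, 20, 43, None, None, 18]
Inorder traversal: [1, 2, 3, 4, 18, 20, 27, 43]


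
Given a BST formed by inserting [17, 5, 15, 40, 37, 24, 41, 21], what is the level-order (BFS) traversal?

Tree insertion order: [17, 5, 15, 40, 37, 24, 41, 21]
Tree (level-order array): [17, 5, 40, None, 15, 37, 41, None, None, 24, None, None, None, 21]
BFS from the root, enqueuing left then right child of each popped node:
  queue [17] -> pop 17, enqueue [5, 40], visited so far: [17]
  queue [5, 40] -> pop 5, enqueue [15], visited so far: [17, 5]
  queue [40, 15] -> pop 40, enqueue [37, 41], visited so far: [17, 5, 40]
  queue [15, 37, 41] -> pop 15, enqueue [none], visited so far: [17, 5, 40, 15]
  queue [37, 41] -> pop 37, enqueue [24], visited so far: [17, 5, 40, 15, 37]
  queue [41, 24] -> pop 41, enqueue [none], visited so far: [17, 5, 40, 15, 37, 41]
  queue [24] -> pop 24, enqueue [21], visited so far: [17, 5, 40, 15, 37, 41, 24]
  queue [21] -> pop 21, enqueue [none], visited so far: [17, 5, 40, 15, 37, 41, 24, 21]
Result: [17, 5, 40, 15, 37, 41, 24, 21]


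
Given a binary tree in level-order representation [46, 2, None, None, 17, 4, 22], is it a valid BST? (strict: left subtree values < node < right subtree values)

Level-order array: [46, 2, None, None, 17, 4, 22]
Validate using subtree bounds (lo, hi): at each node, require lo < value < hi,
then recurse left with hi=value and right with lo=value.
Preorder trace (stopping at first violation):
  at node 46 with bounds (-inf, +inf): OK
  at node 2 with bounds (-inf, 46): OK
  at node 17 with bounds (2, 46): OK
  at node 4 with bounds (2, 17): OK
  at node 22 with bounds (17, 46): OK
No violation found at any node.
Result: Valid BST


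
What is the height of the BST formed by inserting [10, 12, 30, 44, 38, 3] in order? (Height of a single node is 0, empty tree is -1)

Insertion order: [10, 12, 30, 44, 38, 3]
Tree (level-order array): [10, 3, 12, None, None, None, 30, None, 44, 38]
Compute height bottom-up (empty subtree = -1):
  height(3) = 1 + max(-1, -1) = 0
  height(38) = 1 + max(-1, -1) = 0
  height(44) = 1 + max(0, -1) = 1
  height(30) = 1 + max(-1, 1) = 2
  height(12) = 1 + max(-1, 2) = 3
  height(10) = 1 + max(0, 3) = 4
Height = 4


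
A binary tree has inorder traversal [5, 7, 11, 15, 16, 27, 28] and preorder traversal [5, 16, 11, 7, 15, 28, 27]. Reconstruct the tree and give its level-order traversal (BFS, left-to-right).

Inorder:  [5, 7, 11, 15, 16, 27, 28]
Preorder: [5, 16, 11, 7, 15, 28, 27]
Algorithm: preorder visits root first, so consume preorder in order;
for each root, split the current inorder slice at that value into
left-subtree inorder and right-subtree inorder, then recurse.
Recursive splits:
  root=5; inorder splits into left=[], right=[7, 11, 15, 16, 27, 28]
  root=16; inorder splits into left=[7, 11, 15], right=[27, 28]
  root=11; inorder splits into left=[7], right=[15]
  root=7; inorder splits into left=[], right=[]
  root=15; inorder splits into left=[], right=[]
  root=28; inorder splits into left=[27], right=[]
  root=27; inorder splits into left=[], right=[]
Reconstructed level-order: [5, 16, 11, 28, 7, 15, 27]


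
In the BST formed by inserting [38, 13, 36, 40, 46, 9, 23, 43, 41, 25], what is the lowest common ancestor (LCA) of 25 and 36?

Tree insertion order: [38, 13, 36, 40, 46, 9, 23, 43, 41, 25]
Tree (level-order array): [38, 13, 40, 9, 36, None, 46, None, None, 23, None, 43, None, None, 25, 41]
In a BST, the LCA of p=25, q=36 is the first node v on the
root-to-leaf path with p <= v <= q (go left if both < v, right if both > v).
Walk from root:
  at 38: both 25 and 36 < 38, go left
  at 13: both 25 and 36 > 13, go right
  at 36: 25 <= 36 <= 36, this is the LCA
LCA = 36


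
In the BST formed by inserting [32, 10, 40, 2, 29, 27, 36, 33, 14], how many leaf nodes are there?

Tree built from: [32, 10, 40, 2, 29, 27, 36, 33, 14]
Tree (level-order array): [32, 10, 40, 2, 29, 36, None, None, None, 27, None, 33, None, 14]
Rule: A leaf has 0 children.
Per-node child counts:
  node 32: 2 child(ren)
  node 10: 2 child(ren)
  node 2: 0 child(ren)
  node 29: 1 child(ren)
  node 27: 1 child(ren)
  node 14: 0 child(ren)
  node 40: 1 child(ren)
  node 36: 1 child(ren)
  node 33: 0 child(ren)
Matching nodes: [2, 14, 33]
Count of leaf nodes: 3


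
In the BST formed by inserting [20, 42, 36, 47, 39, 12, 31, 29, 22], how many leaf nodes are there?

Tree built from: [20, 42, 36, 47, 39, 12, 31, 29, 22]
Tree (level-order array): [20, 12, 42, None, None, 36, 47, 31, 39, None, None, 29, None, None, None, 22]
Rule: A leaf has 0 children.
Per-node child counts:
  node 20: 2 child(ren)
  node 12: 0 child(ren)
  node 42: 2 child(ren)
  node 36: 2 child(ren)
  node 31: 1 child(ren)
  node 29: 1 child(ren)
  node 22: 0 child(ren)
  node 39: 0 child(ren)
  node 47: 0 child(ren)
Matching nodes: [12, 22, 39, 47]
Count of leaf nodes: 4


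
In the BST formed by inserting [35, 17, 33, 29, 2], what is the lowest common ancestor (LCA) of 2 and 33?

Tree insertion order: [35, 17, 33, 29, 2]
Tree (level-order array): [35, 17, None, 2, 33, None, None, 29]
In a BST, the LCA of p=2, q=33 is the first node v on the
root-to-leaf path with p <= v <= q (go left if both < v, right if both > v).
Walk from root:
  at 35: both 2 and 33 < 35, go left
  at 17: 2 <= 17 <= 33, this is the LCA
LCA = 17


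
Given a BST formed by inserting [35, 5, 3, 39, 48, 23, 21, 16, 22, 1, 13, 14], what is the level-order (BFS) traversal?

Tree insertion order: [35, 5, 3, 39, 48, 23, 21, 16, 22, 1, 13, 14]
Tree (level-order array): [35, 5, 39, 3, 23, None, 48, 1, None, 21, None, None, None, None, None, 16, 22, 13, None, None, None, None, 14]
BFS from the root, enqueuing left then right child of each popped node:
  queue [35] -> pop 35, enqueue [5, 39], visited so far: [35]
  queue [5, 39] -> pop 5, enqueue [3, 23], visited so far: [35, 5]
  queue [39, 3, 23] -> pop 39, enqueue [48], visited so far: [35, 5, 39]
  queue [3, 23, 48] -> pop 3, enqueue [1], visited so far: [35, 5, 39, 3]
  queue [23, 48, 1] -> pop 23, enqueue [21], visited so far: [35, 5, 39, 3, 23]
  queue [48, 1, 21] -> pop 48, enqueue [none], visited so far: [35, 5, 39, 3, 23, 48]
  queue [1, 21] -> pop 1, enqueue [none], visited so far: [35, 5, 39, 3, 23, 48, 1]
  queue [21] -> pop 21, enqueue [16, 22], visited so far: [35, 5, 39, 3, 23, 48, 1, 21]
  queue [16, 22] -> pop 16, enqueue [13], visited so far: [35, 5, 39, 3, 23, 48, 1, 21, 16]
  queue [22, 13] -> pop 22, enqueue [none], visited so far: [35, 5, 39, 3, 23, 48, 1, 21, 16, 22]
  queue [13] -> pop 13, enqueue [14], visited so far: [35, 5, 39, 3, 23, 48, 1, 21, 16, 22, 13]
  queue [14] -> pop 14, enqueue [none], visited so far: [35, 5, 39, 3, 23, 48, 1, 21, 16, 22, 13, 14]
Result: [35, 5, 39, 3, 23, 48, 1, 21, 16, 22, 13, 14]


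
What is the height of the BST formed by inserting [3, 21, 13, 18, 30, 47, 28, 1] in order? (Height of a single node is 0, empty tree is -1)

Insertion order: [3, 21, 13, 18, 30, 47, 28, 1]
Tree (level-order array): [3, 1, 21, None, None, 13, 30, None, 18, 28, 47]
Compute height bottom-up (empty subtree = -1):
  height(1) = 1 + max(-1, -1) = 0
  height(18) = 1 + max(-1, -1) = 0
  height(13) = 1 + max(-1, 0) = 1
  height(28) = 1 + max(-1, -1) = 0
  height(47) = 1 + max(-1, -1) = 0
  height(30) = 1 + max(0, 0) = 1
  height(21) = 1 + max(1, 1) = 2
  height(3) = 1 + max(0, 2) = 3
Height = 3


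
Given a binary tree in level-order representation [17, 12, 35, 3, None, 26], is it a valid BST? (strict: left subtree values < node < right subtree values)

Level-order array: [17, 12, 35, 3, None, 26]
Validate using subtree bounds (lo, hi): at each node, require lo < value < hi,
then recurse left with hi=value and right with lo=value.
Preorder trace (stopping at first violation):
  at node 17 with bounds (-inf, +inf): OK
  at node 12 with bounds (-inf, 17): OK
  at node 3 with bounds (-inf, 12): OK
  at node 35 with bounds (17, +inf): OK
  at node 26 with bounds (17, 35): OK
No violation found at any node.
Result: Valid BST


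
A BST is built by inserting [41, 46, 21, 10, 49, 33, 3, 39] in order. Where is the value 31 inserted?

Starting tree (level order): [41, 21, 46, 10, 33, None, 49, 3, None, None, 39]
Insertion path: 41 -> 21 -> 33
Result: insert 31 as left child of 33
Final tree (level order): [41, 21, 46, 10, 33, None, 49, 3, None, 31, 39]


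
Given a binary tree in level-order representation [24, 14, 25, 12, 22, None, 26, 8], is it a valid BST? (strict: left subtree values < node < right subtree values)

Level-order array: [24, 14, 25, 12, 22, None, 26, 8]
Validate using subtree bounds (lo, hi): at each node, require lo < value < hi,
then recurse left with hi=value and right with lo=value.
Preorder trace (stopping at first violation):
  at node 24 with bounds (-inf, +inf): OK
  at node 14 with bounds (-inf, 24): OK
  at node 12 with bounds (-inf, 14): OK
  at node 8 with bounds (-inf, 12): OK
  at node 22 with bounds (14, 24): OK
  at node 25 with bounds (24, +inf): OK
  at node 26 with bounds (25, +inf): OK
No violation found at any node.
Result: Valid BST


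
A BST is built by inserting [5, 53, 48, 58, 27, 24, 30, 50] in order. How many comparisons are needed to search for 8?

Search path for 8: 5 -> 53 -> 48 -> 27 -> 24
Found: False
Comparisons: 5


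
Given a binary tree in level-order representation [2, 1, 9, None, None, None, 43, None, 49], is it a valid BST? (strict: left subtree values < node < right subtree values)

Level-order array: [2, 1, 9, None, None, None, 43, None, 49]
Validate using subtree bounds (lo, hi): at each node, require lo < value < hi,
then recurse left with hi=value and right with lo=value.
Preorder trace (stopping at first violation):
  at node 2 with bounds (-inf, +inf): OK
  at node 1 with bounds (-inf, 2): OK
  at node 9 with bounds (2, +inf): OK
  at node 43 with bounds (9, +inf): OK
  at node 49 with bounds (43, +inf): OK
No violation found at any node.
Result: Valid BST


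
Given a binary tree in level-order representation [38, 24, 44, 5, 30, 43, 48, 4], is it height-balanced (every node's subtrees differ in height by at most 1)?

Tree (level-order array): [38, 24, 44, 5, 30, 43, 48, 4]
Definition: a tree is height-balanced if, at every node, |h(left) - h(right)| <= 1 (empty subtree has height -1).
Bottom-up per-node check:
  node 4: h_left=-1, h_right=-1, diff=0 [OK], height=0
  node 5: h_left=0, h_right=-1, diff=1 [OK], height=1
  node 30: h_left=-1, h_right=-1, diff=0 [OK], height=0
  node 24: h_left=1, h_right=0, diff=1 [OK], height=2
  node 43: h_left=-1, h_right=-1, diff=0 [OK], height=0
  node 48: h_left=-1, h_right=-1, diff=0 [OK], height=0
  node 44: h_left=0, h_right=0, diff=0 [OK], height=1
  node 38: h_left=2, h_right=1, diff=1 [OK], height=3
All nodes satisfy the balance condition.
Result: Balanced


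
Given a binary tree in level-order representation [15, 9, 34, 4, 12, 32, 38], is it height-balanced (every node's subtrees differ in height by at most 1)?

Tree (level-order array): [15, 9, 34, 4, 12, 32, 38]
Definition: a tree is height-balanced if, at every node, |h(left) - h(right)| <= 1 (empty subtree has height -1).
Bottom-up per-node check:
  node 4: h_left=-1, h_right=-1, diff=0 [OK], height=0
  node 12: h_left=-1, h_right=-1, diff=0 [OK], height=0
  node 9: h_left=0, h_right=0, diff=0 [OK], height=1
  node 32: h_left=-1, h_right=-1, diff=0 [OK], height=0
  node 38: h_left=-1, h_right=-1, diff=0 [OK], height=0
  node 34: h_left=0, h_right=0, diff=0 [OK], height=1
  node 15: h_left=1, h_right=1, diff=0 [OK], height=2
All nodes satisfy the balance condition.
Result: Balanced


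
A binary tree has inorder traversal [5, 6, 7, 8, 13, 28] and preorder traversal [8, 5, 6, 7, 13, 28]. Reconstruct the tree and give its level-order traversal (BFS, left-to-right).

Inorder:  [5, 6, 7, 8, 13, 28]
Preorder: [8, 5, 6, 7, 13, 28]
Algorithm: preorder visits root first, so consume preorder in order;
for each root, split the current inorder slice at that value into
left-subtree inorder and right-subtree inorder, then recurse.
Recursive splits:
  root=8; inorder splits into left=[5, 6, 7], right=[13, 28]
  root=5; inorder splits into left=[], right=[6, 7]
  root=6; inorder splits into left=[], right=[7]
  root=7; inorder splits into left=[], right=[]
  root=13; inorder splits into left=[], right=[28]
  root=28; inorder splits into left=[], right=[]
Reconstructed level-order: [8, 5, 13, 6, 28, 7]


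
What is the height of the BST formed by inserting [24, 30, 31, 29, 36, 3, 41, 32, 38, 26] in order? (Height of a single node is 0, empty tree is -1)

Insertion order: [24, 30, 31, 29, 36, 3, 41, 32, 38, 26]
Tree (level-order array): [24, 3, 30, None, None, 29, 31, 26, None, None, 36, None, None, 32, 41, None, None, 38]
Compute height bottom-up (empty subtree = -1):
  height(3) = 1 + max(-1, -1) = 0
  height(26) = 1 + max(-1, -1) = 0
  height(29) = 1 + max(0, -1) = 1
  height(32) = 1 + max(-1, -1) = 0
  height(38) = 1 + max(-1, -1) = 0
  height(41) = 1 + max(0, -1) = 1
  height(36) = 1 + max(0, 1) = 2
  height(31) = 1 + max(-1, 2) = 3
  height(30) = 1 + max(1, 3) = 4
  height(24) = 1 + max(0, 4) = 5
Height = 5


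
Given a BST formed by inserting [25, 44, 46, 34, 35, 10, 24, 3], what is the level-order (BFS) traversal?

Tree insertion order: [25, 44, 46, 34, 35, 10, 24, 3]
Tree (level-order array): [25, 10, 44, 3, 24, 34, 46, None, None, None, None, None, 35]
BFS from the root, enqueuing left then right child of each popped node:
  queue [25] -> pop 25, enqueue [10, 44], visited so far: [25]
  queue [10, 44] -> pop 10, enqueue [3, 24], visited so far: [25, 10]
  queue [44, 3, 24] -> pop 44, enqueue [34, 46], visited so far: [25, 10, 44]
  queue [3, 24, 34, 46] -> pop 3, enqueue [none], visited so far: [25, 10, 44, 3]
  queue [24, 34, 46] -> pop 24, enqueue [none], visited so far: [25, 10, 44, 3, 24]
  queue [34, 46] -> pop 34, enqueue [35], visited so far: [25, 10, 44, 3, 24, 34]
  queue [46, 35] -> pop 46, enqueue [none], visited so far: [25, 10, 44, 3, 24, 34, 46]
  queue [35] -> pop 35, enqueue [none], visited so far: [25, 10, 44, 3, 24, 34, 46, 35]
Result: [25, 10, 44, 3, 24, 34, 46, 35]


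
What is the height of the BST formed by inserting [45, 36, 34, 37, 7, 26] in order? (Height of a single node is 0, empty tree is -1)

Insertion order: [45, 36, 34, 37, 7, 26]
Tree (level-order array): [45, 36, None, 34, 37, 7, None, None, None, None, 26]
Compute height bottom-up (empty subtree = -1):
  height(26) = 1 + max(-1, -1) = 0
  height(7) = 1 + max(-1, 0) = 1
  height(34) = 1 + max(1, -1) = 2
  height(37) = 1 + max(-1, -1) = 0
  height(36) = 1 + max(2, 0) = 3
  height(45) = 1 + max(3, -1) = 4
Height = 4


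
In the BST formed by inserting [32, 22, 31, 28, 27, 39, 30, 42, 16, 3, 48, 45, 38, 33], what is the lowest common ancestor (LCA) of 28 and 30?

Tree insertion order: [32, 22, 31, 28, 27, 39, 30, 42, 16, 3, 48, 45, 38, 33]
Tree (level-order array): [32, 22, 39, 16, 31, 38, 42, 3, None, 28, None, 33, None, None, 48, None, None, 27, 30, None, None, 45]
In a BST, the LCA of p=28, q=30 is the first node v on the
root-to-leaf path with p <= v <= q (go left if both < v, right if both > v).
Walk from root:
  at 32: both 28 and 30 < 32, go left
  at 22: both 28 and 30 > 22, go right
  at 31: both 28 and 30 < 31, go left
  at 28: 28 <= 28 <= 30, this is the LCA
LCA = 28


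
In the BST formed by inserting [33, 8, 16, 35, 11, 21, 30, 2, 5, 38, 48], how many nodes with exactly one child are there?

Tree built from: [33, 8, 16, 35, 11, 21, 30, 2, 5, 38, 48]
Tree (level-order array): [33, 8, 35, 2, 16, None, 38, None, 5, 11, 21, None, 48, None, None, None, None, None, 30]
Rule: These are nodes with exactly 1 non-null child.
Per-node child counts:
  node 33: 2 child(ren)
  node 8: 2 child(ren)
  node 2: 1 child(ren)
  node 5: 0 child(ren)
  node 16: 2 child(ren)
  node 11: 0 child(ren)
  node 21: 1 child(ren)
  node 30: 0 child(ren)
  node 35: 1 child(ren)
  node 38: 1 child(ren)
  node 48: 0 child(ren)
Matching nodes: [2, 21, 35, 38]
Count of nodes with exactly one child: 4
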